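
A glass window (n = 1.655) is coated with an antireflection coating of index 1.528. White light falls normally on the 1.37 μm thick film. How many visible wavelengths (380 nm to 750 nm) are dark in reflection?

Ray reflecting at the top interface goes from n = 1.0 toward n = 1.528: a half-wave phase shift.
Ray reflecting at the bottom interface goes from n = 1.528 toward n = 1.655: a half-wave phase shift.
Net: no relative phase inversion (both shifts match).
So the condition for destructive reflection is 2 n t = (m + ½) λ.
λ = 2 n t / (m + ½) = 4187 / (m + ½) nm.
m=5: 761 nm (IR); m=6: 644 nm (visible); m=7: 558 nm (visible); m=8: 493 nm (visible); m=9: 441 nm (visible); m=10: 399 nm (visible); m=11: 364 nm (UV).

5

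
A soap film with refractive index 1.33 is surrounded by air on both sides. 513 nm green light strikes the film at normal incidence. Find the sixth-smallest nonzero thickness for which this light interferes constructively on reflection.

1061 nm

Ray reflecting at the top interface goes from n = 1.0 toward n = 1.33: a half-wave phase shift.
At the lower boundary (n = 1.33 to n = 1.0) the reflected ray undergoes no phase shift.
Net: one phase inversion between the two reflected rays.
For bright reflection here: 2 n t = (m + ½) λ.
The sixth-smallest nonzero thickness corresponds to m = 5: t = (m + ½) λ / (2 n) = 5.50 × 513 / (2 × 1.33) = 1061 nm.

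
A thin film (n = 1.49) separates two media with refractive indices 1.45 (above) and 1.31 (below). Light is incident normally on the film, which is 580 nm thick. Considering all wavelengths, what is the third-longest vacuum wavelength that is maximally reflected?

Ray reflecting at the top interface goes from n = 1.45 toward n = 1.49: a half-wave phase shift.
Bottom surface (1.49 → 1.31): reflection off a lower-index medium gives no phase shift.
Exactly one π shift → a net half-wave offset.
With one net inversion, constructive interference in reflection requires 2 n t = (m + ½) λ.
λ = 2 n t / (m + ½). The third-longest wavelength is m = 2: λ = 2 × 1.49 × 580 / 2.50 = 691 nm.

691 nm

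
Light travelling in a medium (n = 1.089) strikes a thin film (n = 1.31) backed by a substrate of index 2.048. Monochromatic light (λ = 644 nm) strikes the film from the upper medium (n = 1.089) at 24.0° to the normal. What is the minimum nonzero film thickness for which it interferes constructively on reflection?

At the upper boundary (n = 1.089 to n = 1.31) the reflected ray undergoes a half-wave phase shift.
Bottom surface (1.31 → 2.048): reflection off a higher-index medium gives a half-wave phase shift.
The two reflections carry the same phase change, so no net offset.
With no net inversion, constructive interference in reflection requires 2 n t cos θ_r = m λ.
Snell's law: 1.089 sin 24.0° = 1.31 sin θ_r → sin θ_r = 0.338, cos θ_r = 0.941.
Minimum nonzero at m = 1: t = λ / (2 n cos θ_r) = 644 / (2 × 1.31 × 0.941) = 261 nm.

261 nm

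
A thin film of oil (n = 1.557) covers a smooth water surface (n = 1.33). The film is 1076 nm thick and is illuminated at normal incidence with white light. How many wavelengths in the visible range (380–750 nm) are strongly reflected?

5

Top surface (1.0 → 1.557): reflection off a higher-index medium gives a half-wave phase shift.
Ray reflecting at the bottom interface goes from n = 1.557 toward n = 1.33: no phase shift.
Exactly one π shift → a net half-wave offset.
So the condition for constructive reflection is 2 n t = (m + ½) λ.
λ = 2 n t / (m + ½) = 3351 / (m + ½) nm.
m=3: 957 nm (IR); m=4: 745 nm (visible); m=5: 609 nm (visible); m=6: 515 nm (visible); m=7: 447 nm (visible); m=8: 394 nm (visible); m=9: 353 nm (UV).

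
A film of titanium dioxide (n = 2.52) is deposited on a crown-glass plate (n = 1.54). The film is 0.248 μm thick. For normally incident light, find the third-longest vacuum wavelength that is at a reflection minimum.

At the upper boundary (n = 1.0 to n = 2.52) the reflected ray undergoes a half-wave phase shift.
Bottom surface (2.52 → 1.54): reflection off a lower-index medium gives no phase shift.
Exactly one π shift → a net half-wave offset.
With one net inversion, destructive interference in reflection requires 2 n t = m λ.
λ = 2 n t / m. The third-longest wavelength is m = 3: λ = 2 × 2.52 × 248 / 3.00 = 417 nm.

417 nm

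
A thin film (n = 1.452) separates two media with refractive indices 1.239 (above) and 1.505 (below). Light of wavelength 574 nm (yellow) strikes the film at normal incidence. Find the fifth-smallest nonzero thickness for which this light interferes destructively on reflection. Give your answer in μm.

Ray reflecting at the top interface goes from n = 1.239 toward n = 1.452: a half-wave phase shift.
Ray reflecting at the bottom interface goes from n = 1.452 toward n = 1.505: a half-wave phase shift.
Net: no relative phase inversion (both shifts match).
For dark reflection here: 2 n t = (m + ½) λ.
The fifth-smallest nonzero thickness corresponds to m = 4: t = (m + ½) λ / (2 n) = 4.50 × 574 / (2 × 1.452) = 889 nm.

0.889 μm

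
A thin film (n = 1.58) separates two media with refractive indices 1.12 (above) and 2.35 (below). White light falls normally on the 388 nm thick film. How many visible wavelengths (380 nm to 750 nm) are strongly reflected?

Ray reflecting at the top interface goes from n = 1.12 toward n = 1.58: a half-wave phase shift.
Ray reflecting at the bottom interface goes from n = 1.58 toward n = 2.35: a half-wave phase shift.
Net: no relative phase inversion (both shifts match).
So the condition for constructive reflection is 2 n t = m λ.
λ = 2 n t / m = 1226 / m nm.
m=1: 1226 nm (IR); m=2: 613 nm (visible); m=3: 409 nm (visible); m=4: 307 nm (UV).

2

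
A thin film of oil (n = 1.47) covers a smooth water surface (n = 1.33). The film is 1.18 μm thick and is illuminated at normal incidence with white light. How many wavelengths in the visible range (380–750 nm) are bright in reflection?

Top surface (1.0 → 1.47): reflection off a higher-index medium gives a half-wave phase shift.
At the lower boundary (n = 1.47 to n = 1.33) the reflected ray undergoes no phase shift.
Net: one phase inversion between the two reflected rays.
So the condition for constructive reflection is 2 n t = (m + ½) λ.
λ = 2 n t / (m + ½) = 3469 / (m + ½) nm.
m=4: 771 nm (IR); m=5: 631 nm (visible); m=6: 534 nm (visible); m=7: 463 nm (visible); m=8: 408 nm (visible); m=9: 365 nm (UV).

4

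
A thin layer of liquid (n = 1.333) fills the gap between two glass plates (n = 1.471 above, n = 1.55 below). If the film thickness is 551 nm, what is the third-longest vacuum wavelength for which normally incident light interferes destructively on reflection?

At the upper boundary (n = 1.471 to n = 1.333) the reflected ray undergoes no phase shift.
Ray reflecting at the bottom interface goes from n = 1.333 toward n = 1.55: a half-wave phase shift.
Net: one phase inversion between the two reflected rays.
With one net inversion, destructive interference in reflection requires 2 n t = m λ.
λ = 2 n t / m. The third-longest wavelength is m = 3: λ = 2 × 1.333 × 551 / 3.00 = 490 nm.

490 nm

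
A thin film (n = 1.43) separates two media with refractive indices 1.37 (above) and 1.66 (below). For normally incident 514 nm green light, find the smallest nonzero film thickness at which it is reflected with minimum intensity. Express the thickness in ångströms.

Ray reflecting at the top interface goes from n = 1.37 toward n = 1.43: a half-wave phase shift.
At the lower boundary (n = 1.43 to n = 1.66) the reflected ray undergoes a half-wave phase shift.
The two reflections carry the same phase change, so no net offset.
For dark reflection here: 2 n t = (m + ½) λ.
Minimum at m = 0: t = λ / (4 n) = 514 / (4 × 1.43) = 89.9 nm.

899 Å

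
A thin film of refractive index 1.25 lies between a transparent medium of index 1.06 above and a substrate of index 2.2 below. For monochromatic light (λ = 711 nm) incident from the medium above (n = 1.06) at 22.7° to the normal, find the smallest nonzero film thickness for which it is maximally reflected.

301 nm

Ray reflecting at the top interface goes from n = 1.06 toward n = 1.25: a half-wave phase shift.
At the lower boundary (n = 1.25 to n = 2.2) the reflected ray undergoes a half-wave phase shift.
Zero or two π shifts → no net half-wave offset.
So the condition for constructive reflection is 2 n t cos θ_r = m λ.
Snell's law: 1.06 sin 22.7° = 1.25 sin θ_r → sin θ_r = 0.327, cos θ_r = 0.945.
Minimum nonzero at m = 1: t = λ / (2 n cos θ_r) = 711 / (2 × 1.25 × 0.945) = 301 nm.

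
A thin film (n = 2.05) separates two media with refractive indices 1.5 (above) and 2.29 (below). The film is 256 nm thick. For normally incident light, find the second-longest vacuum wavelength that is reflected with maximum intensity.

525 nm

Ray reflecting at the top interface goes from n = 1.5 toward n = 2.05: a half-wave phase shift.
Ray reflecting at the bottom interface goes from n = 2.05 toward n = 2.29: a half-wave phase shift.
Net: no relative phase inversion (both shifts match).
For maximum reflection here: 2 n t = m λ.
λ = 2 n t / m. The second-longest wavelength is m = 2: λ = 2 × 2.05 × 256 / 2.00 = 525 nm.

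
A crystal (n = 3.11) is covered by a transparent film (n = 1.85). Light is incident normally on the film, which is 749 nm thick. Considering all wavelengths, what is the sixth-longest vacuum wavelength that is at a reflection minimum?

504 nm

Top surface (1.0 → 1.85): reflection off a higher-index medium gives a half-wave phase shift.
Ray reflecting at the bottom interface goes from n = 1.85 toward n = 3.11: a half-wave phase shift.
The two reflections carry the same phase change, so no net offset.
So the condition for destructive reflection is 2 n t = (m + ½) λ.
λ = 2 n t / (m + ½). The sixth-longest wavelength is m = 5: λ = 2 × 1.85 × 749 / 5.50 = 504 nm.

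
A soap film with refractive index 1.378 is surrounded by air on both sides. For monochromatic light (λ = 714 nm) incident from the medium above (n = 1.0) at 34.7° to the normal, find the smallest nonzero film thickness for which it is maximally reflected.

142 nm

Ray reflecting at the top interface goes from n = 1.0 toward n = 1.378: a half-wave phase shift.
Ray reflecting at the bottom interface goes from n = 1.378 toward n = 1.0: no phase shift.
Net: one phase inversion between the two reflected rays.
So the condition for constructive reflection is 2 n t cos θ_r = (m + ½) λ.
Snell's law: 1.0 sin 34.7° = 1.378 sin θ_r → sin θ_r = 0.413, cos θ_r = 0.911.
Minimum at m = 0: t = λ / (4 n cos θ_r) = 714 / (4 × 1.378 × 0.911) = 142 nm.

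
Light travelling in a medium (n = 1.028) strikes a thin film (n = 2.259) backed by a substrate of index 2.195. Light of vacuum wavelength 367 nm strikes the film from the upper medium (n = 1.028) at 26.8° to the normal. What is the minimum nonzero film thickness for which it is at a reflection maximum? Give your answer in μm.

At the upper boundary (n = 1.028 to n = 2.259) the reflected ray undergoes a half-wave phase shift.
Ray reflecting at the bottom interface goes from n = 2.259 toward n = 2.195: no phase shift.
Exactly one π shift → a net half-wave offset.
So the condition for constructive reflection is 2 n t cos θ_r = (m + ½) λ.
Snell's law: 1.028 sin 26.8° = 2.259 sin θ_r → sin θ_r = 0.205, cos θ_r = 0.979.
Minimum at m = 0: t = λ / (4 n cos θ_r) = 367 / (4 × 2.259 × 0.979) = 41.5 nm.

0.0415 μm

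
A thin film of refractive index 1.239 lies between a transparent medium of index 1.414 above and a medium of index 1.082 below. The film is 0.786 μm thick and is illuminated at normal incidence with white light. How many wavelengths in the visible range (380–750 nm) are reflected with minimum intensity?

2

At the upper boundary (n = 1.414 to n = 1.239) the reflected ray undergoes no phase shift.
Ray reflecting at the bottom interface goes from n = 1.239 toward n = 1.082: no phase shift.
Net: no relative phase inversion (both shifts match).
So the condition for destructive reflection is 2 n t = (m + ½) λ.
λ = 2 n t / (m + ½) = 1948 / (m + ½) nm.
m=2: 779 nm (IR); m=3: 556 nm (visible); m=4: 433 nm (visible); m=5: 354 nm (UV).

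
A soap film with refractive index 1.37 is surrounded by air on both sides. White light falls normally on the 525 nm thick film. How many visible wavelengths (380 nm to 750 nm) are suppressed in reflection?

At the upper boundary (n = 1.0 to n = 1.37) the reflected ray undergoes a half-wave phase shift.
At the lower boundary (n = 1.37 to n = 1.0) the reflected ray undergoes no phase shift.
Exactly one π shift → a net half-wave offset.
So the condition for destructive reflection is 2 n t = m λ.
λ = 2 n t / m = 1439 / m nm.
m=1: 1439 nm (IR); m=2: 719 nm (visible); m=3: 480 nm (visible); m=4: 360 nm (UV).

2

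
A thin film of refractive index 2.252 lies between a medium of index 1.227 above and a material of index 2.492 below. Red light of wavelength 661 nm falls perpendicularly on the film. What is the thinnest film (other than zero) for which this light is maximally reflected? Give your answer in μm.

0.147 μm

Ray reflecting at the top interface goes from n = 1.227 toward n = 2.252: a half-wave phase shift.
Bottom surface (2.252 → 2.492): reflection off a higher-index medium gives a half-wave phase shift.
Zero or two π shifts → no net half-wave offset.
For bright reflection here: 2 n t = m λ.
Minimum nonzero at m = 1: t = λ / (2 n) = 661 / (2 × 2.252) = 147 nm.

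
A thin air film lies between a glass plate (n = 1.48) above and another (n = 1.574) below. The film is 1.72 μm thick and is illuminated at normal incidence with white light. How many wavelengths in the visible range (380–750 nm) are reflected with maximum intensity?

4

Ray reflecting at the top interface goes from n = 1.48 toward n = 1.0: no phase shift.
Ray reflecting at the bottom interface goes from n = 1.0 toward n = 1.574: a half-wave phase shift.
Exactly one π shift → a net half-wave offset.
So the condition for constructive reflection is 2 n t = (m + ½) λ.
λ = 2 n t / (m + ½) = 3440 / (m + ½) nm.
m=4: 764 nm (IR); m=5: 625 nm (visible); m=6: 529 nm (visible); m=7: 459 nm (visible); m=8: 405 nm (visible); m=9: 362 nm (UV).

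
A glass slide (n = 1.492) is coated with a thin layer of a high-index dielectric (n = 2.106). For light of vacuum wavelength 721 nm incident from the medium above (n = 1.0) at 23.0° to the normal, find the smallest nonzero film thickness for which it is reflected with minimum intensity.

Ray reflecting at the top interface goes from n = 1.0 toward n = 2.106: a half-wave phase shift.
Bottom surface (2.106 → 1.492): reflection off a lower-index medium gives no phase shift.
The two reflections differ by half a wavelength.
So the condition for destructive reflection is 2 n t cos θ_r = m λ.
Snell's law: 1.0 sin 23.0° = 2.106 sin θ_r → sin θ_r = 0.186, cos θ_r = 0.983.
Minimum nonzero at m = 1: t = λ / (2 n cos θ_r) = 721 / (2 × 2.106 × 0.983) = 174 nm.

174 nm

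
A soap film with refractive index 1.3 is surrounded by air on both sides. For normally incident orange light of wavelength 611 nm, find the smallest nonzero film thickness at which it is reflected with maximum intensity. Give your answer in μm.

0.118 μm

At the upper boundary (n = 1.0 to n = 1.3) the reflected ray undergoes a half-wave phase shift.
At the lower boundary (n = 1.3 to n = 1.0) the reflected ray undergoes no phase shift.
Exactly one π shift → a net half-wave offset.
So the condition for constructive reflection is 2 n t = (m + ½) λ.
Minimum at m = 0: t = λ / (4 n) = 611 / (4 × 1.3) = 118 nm.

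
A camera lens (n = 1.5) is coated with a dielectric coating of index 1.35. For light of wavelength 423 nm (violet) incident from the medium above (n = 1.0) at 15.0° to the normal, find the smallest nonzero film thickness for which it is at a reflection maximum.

Ray reflecting at the top interface goes from n = 1.0 toward n = 1.35: a half-wave phase shift.
Bottom surface (1.35 → 1.5): reflection off a higher-index medium gives a half-wave phase shift.
The two reflections carry the same phase change, so no net offset.
With no net inversion, constructive interference in reflection requires 2 n t cos θ_r = m λ.
Snell's law: 1.0 sin 15.0° = 1.35 sin θ_r → sin θ_r = 0.192, cos θ_r = 0.981.
Minimum nonzero at m = 1: t = λ / (2 n cos θ_r) = 423 / (2 × 1.35 × 0.981) = 160 nm.

160 nm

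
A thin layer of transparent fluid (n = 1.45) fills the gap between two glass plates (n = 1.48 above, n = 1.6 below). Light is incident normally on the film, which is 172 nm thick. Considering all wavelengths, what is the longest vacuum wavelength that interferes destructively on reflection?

499 nm

At the upper boundary (n = 1.48 to n = 1.45) the reflected ray undergoes no phase shift.
At the lower boundary (n = 1.45 to n = 1.6) the reflected ray undergoes a half-wave phase shift.
Exactly one π shift → a net half-wave offset.
So the condition for destructive reflection is 2 n t = m λ.
λ = 2 n t / m. The longest wavelength is m = 1: λ = 2 × 1.45 × 172 / 1.00 = 499 nm.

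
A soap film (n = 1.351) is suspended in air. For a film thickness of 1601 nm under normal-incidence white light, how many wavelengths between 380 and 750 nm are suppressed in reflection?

6

Ray reflecting at the top interface goes from n = 1.0 toward n = 1.351: a half-wave phase shift.
At the lower boundary (n = 1.351 to n = 1.0) the reflected ray undergoes no phase shift.
Exactly one π shift → a net half-wave offset.
With one net inversion, destructive interference in reflection requires 2 n t = m λ.
λ = 2 n t / m = 4326 / m nm.
m=5: 865 nm (IR); m=6: 721 nm (visible); m=7: 618 nm (visible); m=8: 541 nm (visible); m=9: 481 nm (visible); m=10: 433 nm (visible); m=11: 393 nm (visible); m=12: 360 nm (UV).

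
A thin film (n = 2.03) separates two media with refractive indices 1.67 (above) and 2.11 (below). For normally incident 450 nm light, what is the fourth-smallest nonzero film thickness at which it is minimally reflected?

388 nm

Top surface (1.67 → 2.03): reflection off a higher-index medium gives a half-wave phase shift.
At the lower boundary (n = 2.03 to n = 2.11) the reflected ray undergoes a half-wave phase shift.
Net: no relative phase inversion (both shifts match).
So the condition for destructive reflection is 2 n t = (m + ½) λ.
The fourth-smallest nonzero thickness corresponds to m = 3: t = (m + ½) λ / (2 n) = 3.50 × 450 / (2 × 2.03) = 388 nm.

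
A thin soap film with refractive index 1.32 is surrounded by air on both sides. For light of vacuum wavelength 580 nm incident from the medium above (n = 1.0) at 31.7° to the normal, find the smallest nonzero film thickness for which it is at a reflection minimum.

At the upper boundary (n = 1.0 to n = 1.32) the reflected ray undergoes a half-wave phase shift.
Ray reflecting at the bottom interface goes from n = 1.32 toward n = 1.0: no phase shift.
Net: one phase inversion between the two reflected rays.
For dark reflection here: 2 n t cos θ_r = m λ.
Snell's law: 1.0 sin 31.7° = 1.32 sin θ_r → sin θ_r = 0.398, cos θ_r = 0.917.
Minimum nonzero at m = 1: t = λ / (2 n cos θ_r) = 580 / (2 × 1.32 × 0.917) = 239 nm.

239 nm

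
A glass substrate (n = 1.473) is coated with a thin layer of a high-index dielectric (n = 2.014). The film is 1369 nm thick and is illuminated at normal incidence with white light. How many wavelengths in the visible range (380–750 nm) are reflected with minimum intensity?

7

At the upper boundary (n = 1.0 to n = 2.014) the reflected ray undergoes a half-wave phase shift.
At the lower boundary (n = 2.014 to n = 1.473) the reflected ray undergoes no phase shift.
Net: one phase inversion between the two reflected rays.
For dark reflection here: 2 n t = m λ.
λ = 2 n t / m = 5514 / m nm.
m=7: 788 nm (IR); m=8: 689 nm (visible); m=9: 613 nm (visible); m=10: 551 nm (visible); m=11: 501 nm (visible); m=12: 460 nm (visible); m=13: 424 nm (visible); m=14: 394 nm (visible); m=15: 368 nm (UV).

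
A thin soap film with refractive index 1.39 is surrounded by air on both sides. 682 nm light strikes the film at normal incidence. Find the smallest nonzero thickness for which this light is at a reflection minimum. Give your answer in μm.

Top surface (1.0 → 1.39): reflection off a higher-index medium gives a half-wave phase shift.
Bottom surface (1.39 → 1.0): reflection off a lower-index medium gives no phase shift.
Exactly one π shift → a net half-wave offset.
So the condition for destructive reflection is 2 n t = m λ.
The smallest nonzero thickness corresponds to m = 1: t = m λ / (2 n) = 1.00 × 682 / (2 × 1.39) = 245 nm.

0.245 μm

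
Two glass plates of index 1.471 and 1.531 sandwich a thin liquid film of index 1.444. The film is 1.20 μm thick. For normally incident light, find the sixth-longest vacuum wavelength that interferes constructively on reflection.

630 nm

Ray reflecting at the top interface goes from n = 1.471 toward n = 1.444: no phase shift.
Bottom surface (1.444 → 1.531): reflection off a higher-index medium gives a half-wave phase shift.
The two reflections differ by half a wavelength.
So the condition for constructive reflection is 2 n t = (m + ½) λ.
λ = 2 n t / (m + ½). The sixth-longest wavelength is m = 5: λ = 2 × 1.444 × 1200 / 5.50 = 630 nm.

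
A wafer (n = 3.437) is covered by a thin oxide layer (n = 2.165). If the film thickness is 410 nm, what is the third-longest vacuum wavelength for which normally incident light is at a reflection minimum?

Ray reflecting at the top interface goes from n = 1.0 toward n = 2.165: a half-wave phase shift.
At the lower boundary (n = 2.165 to n = 3.437) the reflected ray undergoes a half-wave phase shift.
Net: no relative phase inversion (both shifts match).
So the condition for destructive reflection is 2 n t = (m + ½) λ.
λ = 2 n t / (m + ½). The third-longest wavelength is m = 2: λ = 2 × 2.165 × 410 / 2.50 = 710 nm.

710 nm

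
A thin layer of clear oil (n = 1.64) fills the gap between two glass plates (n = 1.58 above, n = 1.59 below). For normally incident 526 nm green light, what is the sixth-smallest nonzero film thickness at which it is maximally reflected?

882 nm

Ray reflecting at the top interface goes from n = 1.58 toward n = 1.64: a half-wave phase shift.
Ray reflecting at the bottom interface goes from n = 1.64 toward n = 1.59: no phase shift.
Exactly one π shift → a net half-wave offset.
So the condition for constructive reflection is 2 n t = (m + ½) λ.
The sixth-smallest nonzero thickness corresponds to m = 5: t = (m + ½) λ / (2 n) = 5.50 × 526 / (2 × 1.64) = 882 nm.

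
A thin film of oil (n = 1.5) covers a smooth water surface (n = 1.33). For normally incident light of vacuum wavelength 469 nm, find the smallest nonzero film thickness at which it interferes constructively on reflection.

78.2 nm

At the upper boundary (n = 1.0 to n = 1.5) the reflected ray undergoes a half-wave phase shift.
Ray reflecting at the bottom interface goes from n = 1.5 toward n = 1.33: no phase shift.
Exactly one π shift → a net half-wave offset.
So the condition for constructive reflection is 2 n t = (m + ½) λ.
Minimum at m = 0: t = λ / (4 n) = 469 / (4 × 1.5) = 78.2 nm.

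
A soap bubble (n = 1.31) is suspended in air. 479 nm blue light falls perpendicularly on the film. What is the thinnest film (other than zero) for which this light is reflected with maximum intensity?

Top surface (1.0 → 1.31): reflection off a higher-index medium gives a half-wave phase shift.
At the lower boundary (n = 1.31 to n = 1.0) the reflected ray undergoes no phase shift.
The two reflections differ by half a wavelength.
With one net inversion, constructive interference in reflection requires 2 n t = (m + ½) λ.
Minimum at m = 0: t = λ / (4 n) = 479 / (4 × 1.31) = 91.4 nm.

91.4 nm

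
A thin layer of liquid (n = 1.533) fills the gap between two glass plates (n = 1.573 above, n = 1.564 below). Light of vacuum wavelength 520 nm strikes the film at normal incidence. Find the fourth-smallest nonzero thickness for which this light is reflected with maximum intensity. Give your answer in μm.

0.594 μm

Ray reflecting at the top interface goes from n = 1.573 toward n = 1.533: no phase shift.
Ray reflecting at the bottom interface goes from n = 1.533 toward n = 1.564: a half-wave phase shift.
Net: one phase inversion between the two reflected rays.
For bright reflection here: 2 n t = (m + ½) λ.
The fourth-smallest nonzero thickness corresponds to m = 3: t = (m + ½) λ / (2 n) = 3.50 × 520 / (2 × 1.533) = 594 nm.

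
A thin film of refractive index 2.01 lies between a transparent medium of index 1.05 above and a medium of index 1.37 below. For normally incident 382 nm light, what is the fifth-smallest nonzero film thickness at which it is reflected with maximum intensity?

Top surface (1.05 → 2.01): reflection off a higher-index medium gives a half-wave phase shift.
Ray reflecting at the bottom interface goes from n = 2.01 toward n = 1.37: no phase shift.
Exactly one π shift → a net half-wave offset.
So the condition for constructive reflection is 2 n t = (m + ½) λ.
The fifth-smallest nonzero thickness corresponds to m = 4: t = (m + ½) λ / (2 n) = 4.50 × 382 / (2 × 2.01) = 428 nm.

428 nm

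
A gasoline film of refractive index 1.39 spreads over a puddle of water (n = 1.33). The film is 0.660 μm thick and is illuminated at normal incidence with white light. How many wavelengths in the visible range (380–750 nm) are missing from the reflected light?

Ray reflecting at the top interface goes from n = 1.0 toward n = 1.39: a half-wave phase shift.
Bottom surface (1.39 → 1.33): reflection off a lower-index medium gives no phase shift.
Exactly one π shift → a net half-wave offset.
For weak reflection here: 2 n t = m λ.
λ = 2 n t / m = 1835 / m nm.
m=2: 917 nm (IR); m=3: 612 nm (visible); m=4: 459 nm (visible); m=5: 367 nm (UV).

2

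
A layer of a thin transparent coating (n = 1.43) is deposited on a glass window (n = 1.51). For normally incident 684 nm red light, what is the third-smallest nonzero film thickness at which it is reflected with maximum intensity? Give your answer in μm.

0.717 μm

Ray reflecting at the top interface goes from n = 1.0 toward n = 1.43: a half-wave phase shift.
Ray reflecting at the bottom interface goes from n = 1.43 toward n = 1.51: a half-wave phase shift.
The two reflections carry the same phase change, so no net offset.
So the condition for constructive reflection is 2 n t = m λ.
The third-smallest nonzero thickness corresponds to m = 3: t = m λ / (2 n) = 3.00 × 684 / (2 × 1.43) = 717 nm.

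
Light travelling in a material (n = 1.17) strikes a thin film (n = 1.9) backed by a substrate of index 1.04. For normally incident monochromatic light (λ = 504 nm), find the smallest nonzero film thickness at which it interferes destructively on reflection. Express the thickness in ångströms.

Top surface (1.17 → 1.9): reflection off a higher-index medium gives a half-wave phase shift.
Ray reflecting at the bottom interface goes from n = 1.9 toward n = 1.04: no phase shift.
The two reflections differ by half a wavelength.
So the condition for destructive reflection is 2 n t = m λ.
Minimum nonzero at m = 1: t = λ / (2 n) = 504 / (2 × 1.9) = 133 nm.

1326 Å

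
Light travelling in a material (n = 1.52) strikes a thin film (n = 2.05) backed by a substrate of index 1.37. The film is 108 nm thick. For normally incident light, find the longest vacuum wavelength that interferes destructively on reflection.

443 nm

Top surface (1.52 → 2.05): reflection off a higher-index medium gives a half-wave phase shift.
Ray reflecting at the bottom interface goes from n = 2.05 toward n = 1.37: no phase shift.
Net: one phase inversion between the two reflected rays.
With one net inversion, destructive interference in reflection requires 2 n t = m λ.
λ = 2 n t / m. The longest wavelength is m = 1: λ = 2 × 2.05 × 108 / 1.00 = 443 nm.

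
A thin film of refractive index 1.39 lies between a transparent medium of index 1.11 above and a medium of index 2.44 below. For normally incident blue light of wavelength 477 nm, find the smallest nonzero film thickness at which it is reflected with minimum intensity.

85.8 nm

At the upper boundary (n = 1.11 to n = 1.39) the reflected ray undergoes a half-wave phase shift.
Bottom surface (1.39 → 2.44): reflection off a higher-index medium gives a half-wave phase shift.
The two reflections carry the same phase change, so no net offset.
With no net inversion, destructive interference in reflection requires 2 n t = (m + ½) λ.
Minimum at m = 0: t = λ / (4 n) = 477 / (4 × 1.39) = 85.8 nm.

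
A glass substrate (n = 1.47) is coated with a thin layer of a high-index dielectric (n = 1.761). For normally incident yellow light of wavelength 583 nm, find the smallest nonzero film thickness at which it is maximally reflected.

82.8 nm

Ray reflecting at the top interface goes from n = 1.0 toward n = 1.761: a half-wave phase shift.
At the lower boundary (n = 1.761 to n = 1.47) the reflected ray undergoes no phase shift.
The two reflections differ by half a wavelength.
So the condition for constructive reflection is 2 n t = (m + ½) λ.
Minimum at m = 0: t = λ / (4 n) = 583 / (4 × 1.761) = 82.8 nm.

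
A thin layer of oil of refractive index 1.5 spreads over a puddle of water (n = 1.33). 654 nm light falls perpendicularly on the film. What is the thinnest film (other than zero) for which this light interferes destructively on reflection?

Top surface (1.0 → 1.5): reflection off a higher-index medium gives a half-wave phase shift.
Bottom surface (1.5 → 1.33): reflection off a lower-index medium gives no phase shift.
Net: one phase inversion between the two reflected rays.
So the condition for destructive reflection is 2 n t = m λ.
Minimum nonzero at m = 1: t = λ / (2 n) = 654 / (2 × 1.5) = 218 nm.

218 nm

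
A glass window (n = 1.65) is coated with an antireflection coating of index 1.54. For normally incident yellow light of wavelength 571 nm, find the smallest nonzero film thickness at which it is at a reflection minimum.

92.7 nm

At the upper boundary (n = 1.0 to n = 1.54) the reflected ray undergoes a half-wave phase shift.
Ray reflecting at the bottom interface goes from n = 1.54 toward n = 1.65: a half-wave phase shift.
Net: no relative phase inversion (both shifts match).
With no net inversion, destructive interference in reflection requires 2 n t = (m + ½) λ.
Minimum at m = 0: t = λ / (4 n) = 571 / (4 × 1.54) = 92.7 nm.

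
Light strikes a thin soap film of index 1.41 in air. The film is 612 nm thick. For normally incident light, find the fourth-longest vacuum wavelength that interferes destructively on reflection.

431 nm

Top surface (1.0 → 1.41): reflection off a higher-index medium gives a half-wave phase shift.
Ray reflecting at the bottom interface goes from n = 1.41 toward n = 1.0: no phase shift.
Exactly one π shift → a net half-wave offset.
For weak reflection here: 2 n t = m λ.
λ = 2 n t / m. The fourth-longest wavelength is m = 4: λ = 2 × 1.41 × 612 / 4.00 = 431 nm.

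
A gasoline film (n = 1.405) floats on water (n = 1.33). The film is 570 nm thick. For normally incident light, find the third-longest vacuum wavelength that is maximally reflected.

641 nm

At the upper boundary (n = 1.0 to n = 1.405) the reflected ray undergoes a half-wave phase shift.
Ray reflecting at the bottom interface goes from n = 1.405 toward n = 1.33: no phase shift.
The two reflections differ by half a wavelength.
With one net inversion, constructive interference in reflection requires 2 n t = (m + ½) λ.
λ = 2 n t / (m + ½). The third-longest wavelength is m = 2: λ = 2 × 1.405 × 570 / 2.50 = 641 nm.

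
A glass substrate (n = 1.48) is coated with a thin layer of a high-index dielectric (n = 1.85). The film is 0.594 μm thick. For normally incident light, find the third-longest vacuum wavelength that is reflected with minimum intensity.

733 nm

At the upper boundary (n = 1.0 to n = 1.85) the reflected ray undergoes a half-wave phase shift.
At the lower boundary (n = 1.85 to n = 1.48) the reflected ray undergoes no phase shift.
Net: one phase inversion between the two reflected rays.
So the condition for destructive reflection is 2 n t = m λ.
λ = 2 n t / m. The third-longest wavelength is m = 3: λ = 2 × 1.85 × 594 / 3.00 = 733 nm.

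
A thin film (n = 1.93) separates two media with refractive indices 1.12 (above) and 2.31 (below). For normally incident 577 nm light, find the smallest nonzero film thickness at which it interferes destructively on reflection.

74.7 nm

Ray reflecting at the top interface goes from n = 1.12 toward n = 1.93: a half-wave phase shift.
Bottom surface (1.93 → 2.31): reflection off a higher-index medium gives a half-wave phase shift.
Net: no relative phase inversion (both shifts match).
For weak reflection here: 2 n t = (m + ½) λ.
Minimum at m = 0: t = λ / (4 n) = 577 / (4 × 1.93) = 74.7 nm.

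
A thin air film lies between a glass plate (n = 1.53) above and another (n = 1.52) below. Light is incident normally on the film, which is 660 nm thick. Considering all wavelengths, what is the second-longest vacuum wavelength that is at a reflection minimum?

660 nm

Ray reflecting at the top interface goes from n = 1.53 toward n = 1.0: no phase shift.
Ray reflecting at the bottom interface goes from n = 1.0 toward n = 1.52: a half-wave phase shift.
The two reflections differ by half a wavelength.
With one net inversion, destructive interference in reflection requires 2 n t = m λ.
λ = 2 n t / m. The second-longest wavelength is m = 2: λ = 2 × 1.0 × 660 / 2.00 = 660 nm.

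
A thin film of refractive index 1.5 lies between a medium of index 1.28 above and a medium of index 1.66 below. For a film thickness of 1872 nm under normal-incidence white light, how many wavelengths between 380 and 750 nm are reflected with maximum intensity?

Ray reflecting at the top interface goes from n = 1.28 toward n = 1.5: a half-wave phase shift.
Ray reflecting at the bottom interface goes from n = 1.5 toward n = 1.66: a half-wave phase shift.
Zero or two π shifts → no net half-wave offset.
For bright reflection here: 2 n t = m λ.
λ = 2 n t / m = 5616 / m nm.
m=7: 802 nm (IR); m=8: 702 nm (visible); m=9: 624 nm (visible); m=10: 562 nm (visible); m=11: 511 nm (visible); m=12: 468 nm (visible); m=13: 432 nm (visible); m=14: 401 nm (visible); m=15: 374 nm (UV).

7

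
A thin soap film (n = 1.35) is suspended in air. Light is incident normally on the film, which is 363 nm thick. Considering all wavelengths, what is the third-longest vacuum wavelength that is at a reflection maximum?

Ray reflecting at the top interface goes from n = 1.0 toward n = 1.35: a half-wave phase shift.
Bottom surface (1.35 → 1.0): reflection off a lower-index medium gives no phase shift.
Exactly one π shift → a net half-wave offset.
With one net inversion, constructive interference in reflection requires 2 n t = (m + ½) λ.
λ = 2 n t / (m + ½). The third-longest wavelength is m = 2: λ = 2 × 1.35 × 363 / 2.50 = 392 nm.

392 nm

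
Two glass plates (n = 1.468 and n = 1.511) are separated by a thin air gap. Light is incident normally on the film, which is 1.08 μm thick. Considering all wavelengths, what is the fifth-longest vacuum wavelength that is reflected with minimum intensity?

432 nm

Top surface (1.468 → 1.0): reflection off a lower-index medium gives no phase shift.
Ray reflecting at the bottom interface goes from n = 1.0 toward n = 1.511: a half-wave phase shift.
The two reflections differ by half a wavelength.
With one net inversion, destructive interference in reflection requires 2 n t = m λ.
λ = 2 n t / m. The fifth-longest wavelength is m = 5: λ = 2 × 1.0 × 1080 / 5.00 = 432 nm.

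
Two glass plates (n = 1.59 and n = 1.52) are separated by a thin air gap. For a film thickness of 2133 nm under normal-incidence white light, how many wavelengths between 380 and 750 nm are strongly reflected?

5

Ray reflecting at the top interface goes from n = 1.59 toward n = 1.0: no phase shift.
Ray reflecting at the bottom interface goes from n = 1.0 toward n = 1.52: a half-wave phase shift.
Net: one phase inversion between the two reflected rays.
With one net inversion, constructive interference in reflection requires 2 n t = (m + ½) λ.
λ = 2 n t / (m + ½) = 4266 / (m + ½) nm.
m=5: 776 nm (IR); m=6: 656 nm (visible); m=7: 569 nm (visible); m=8: 502 nm (visible); m=9: 449 nm (visible); m=10: 406 nm (visible); m=11: 371 nm (UV).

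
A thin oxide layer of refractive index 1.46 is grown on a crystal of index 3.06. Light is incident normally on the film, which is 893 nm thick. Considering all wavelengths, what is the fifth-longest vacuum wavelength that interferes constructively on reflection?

Top surface (1.0 → 1.46): reflection off a higher-index medium gives a half-wave phase shift.
Bottom surface (1.46 → 3.06): reflection off a higher-index medium gives a half-wave phase shift.
The two reflections carry the same phase change, so no net offset.
With no net inversion, constructive interference in reflection requires 2 n t = m λ.
λ = 2 n t / m. The fifth-longest wavelength is m = 5: λ = 2 × 1.46 × 893 / 5.00 = 522 nm.

522 nm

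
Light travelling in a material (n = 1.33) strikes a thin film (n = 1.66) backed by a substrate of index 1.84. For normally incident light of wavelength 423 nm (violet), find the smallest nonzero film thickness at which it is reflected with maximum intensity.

127 nm

Ray reflecting at the top interface goes from n = 1.33 toward n = 1.66: a half-wave phase shift.
At the lower boundary (n = 1.66 to n = 1.84) the reflected ray undergoes a half-wave phase shift.
Net: no relative phase inversion (both shifts match).
With no net inversion, constructive interference in reflection requires 2 n t = m λ.
Minimum nonzero at m = 1: t = λ / (2 n) = 423 / (2 × 1.66) = 127 nm.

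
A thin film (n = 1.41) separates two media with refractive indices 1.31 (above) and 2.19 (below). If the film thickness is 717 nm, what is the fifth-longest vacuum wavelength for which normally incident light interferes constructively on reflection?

Top surface (1.31 → 1.41): reflection off a higher-index medium gives a half-wave phase shift.
At the lower boundary (n = 1.41 to n = 2.19) the reflected ray undergoes a half-wave phase shift.
Net: no relative phase inversion (both shifts match).
So the condition for constructive reflection is 2 n t = m λ.
λ = 2 n t / m. The fifth-longest wavelength is m = 5: λ = 2 × 1.41 × 717 / 5.00 = 404 nm.

404 nm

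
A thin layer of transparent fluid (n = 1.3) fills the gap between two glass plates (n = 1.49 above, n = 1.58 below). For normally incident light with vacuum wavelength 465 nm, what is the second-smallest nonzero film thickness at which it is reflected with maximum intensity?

Top surface (1.49 → 1.3): reflection off a lower-index medium gives no phase shift.
At the lower boundary (n = 1.3 to n = 1.58) the reflected ray undergoes a half-wave phase shift.
Net: one phase inversion between the two reflected rays.
With one net inversion, constructive interference in reflection requires 2 n t = (m + ½) λ.
The second-smallest nonzero thickness corresponds to m = 1: t = (m + ½) λ / (2 n) = 1.50 × 465 / (2 × 1.3) = 268 nm.

268 nm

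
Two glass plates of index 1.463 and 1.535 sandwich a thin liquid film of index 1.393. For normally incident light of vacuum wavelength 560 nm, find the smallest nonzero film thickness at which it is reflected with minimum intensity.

201 nm

At the upper boundary (n = 1.463 to n = 1.393) the reflected ray undergoes no phase shift.
At the lower boundary (n = 1.393 to n = 1.535) the reflected ray undergoes a half-wave phase shift.
The two reflections differ by half a wavelength.
With one net inversion, destructive interference in reflection requires 2 n t = m λ.
Minimum nonzero at m = 1: t = λ / (2 n) = 560 / (2 × 1.393) = 201 nm.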